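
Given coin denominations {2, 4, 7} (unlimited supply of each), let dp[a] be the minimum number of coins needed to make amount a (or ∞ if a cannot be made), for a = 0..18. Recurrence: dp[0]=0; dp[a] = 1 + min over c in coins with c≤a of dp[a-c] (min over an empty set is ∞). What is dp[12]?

 a  0  1  2  3  4  5  6  7  8  9 10 11 12 13 14 15 16 17 18
dp  0  -  1  -  1  -  2  1  2  2  3  2  3  3  2  3  3  4  3
(- denotes ∞ / unreachable)

3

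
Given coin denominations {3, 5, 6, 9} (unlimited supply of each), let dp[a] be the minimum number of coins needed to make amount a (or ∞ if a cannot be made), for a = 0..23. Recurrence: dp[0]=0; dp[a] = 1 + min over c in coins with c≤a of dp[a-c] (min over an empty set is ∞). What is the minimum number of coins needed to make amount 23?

3

 a  0  1  2  3  4  5  6  7  8  9 10 11 12 13 14 15 16 17 18 19 20 21 22 23
dp  0  -  -  1  -  1  1  -  2  1  2  2  2  3  2  2  3  3  2  3  3  3  4  3
(- denotes ∞ / unreachable)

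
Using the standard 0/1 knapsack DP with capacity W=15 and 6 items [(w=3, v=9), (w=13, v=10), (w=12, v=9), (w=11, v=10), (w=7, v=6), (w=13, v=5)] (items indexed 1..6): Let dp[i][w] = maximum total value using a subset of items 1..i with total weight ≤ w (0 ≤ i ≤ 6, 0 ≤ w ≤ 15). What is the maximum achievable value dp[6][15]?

i\w   0   1   2   3   4   5   6   7   8   9  10  11  12  13  14  15
  0   0   0   0   0   0   0   0   0   0   0   0   0   0   0   0   0
  1   0   0   0   9   9   9   9   9   9   9   9   9   9   9   9   9
  2   0   0   0   9   9   9   9   9   9   9   9   9   9  10  10  10
  3   0   0   0   9   9   9   9   9   9   9   9   9   9  10  10  18
  4   0   0   0   9   9   9   9   9   9   9   9  10  10  10  19  19
  5   0   0   0   9   9   9   9   9   9   9  15  15  15  15  19  19
  6   0   0   0   9   9   9   9   9   9   9  15  15  15  15  19  19

19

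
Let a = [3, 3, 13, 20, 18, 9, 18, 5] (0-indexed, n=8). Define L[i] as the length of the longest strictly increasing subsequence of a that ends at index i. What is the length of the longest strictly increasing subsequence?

3

   i    0    1    2    3    4    5    6    7
a[i]    3    3   13   20   18    9   18    5
L[i]    1    1    2    3    3    2    3    2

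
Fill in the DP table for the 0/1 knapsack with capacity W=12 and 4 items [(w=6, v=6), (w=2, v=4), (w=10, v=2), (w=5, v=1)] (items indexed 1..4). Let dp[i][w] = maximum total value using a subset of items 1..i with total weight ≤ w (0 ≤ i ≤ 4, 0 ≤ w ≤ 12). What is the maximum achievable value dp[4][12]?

10

i\w   0   1   2   3   4   5   6   7   8   9  10  11  12
  0   0   0   0   0   0   0   0   0   0   0   0   0   0
  1   0   0   0   0   0   0   6   6   6   6   6   6   6
  2   0   0   4   4   4   4   6   6  10  10  10  10  10
  3   0   0   4   4   4   4   6   6  10  10  10  10  10
  4   0   0   4   4   4   4   6   6  10  10  10  10  10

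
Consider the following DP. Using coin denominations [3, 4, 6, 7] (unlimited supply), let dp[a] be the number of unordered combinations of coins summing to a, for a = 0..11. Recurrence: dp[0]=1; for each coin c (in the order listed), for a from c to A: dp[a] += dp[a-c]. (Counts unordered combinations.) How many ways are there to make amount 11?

after  coin     0     1     2     3     4     5     6     7     8     9    10    11
          3     1     0     0     1     0     0     1     0     0     1     0     0
          4     1     0     0     1     1     0     1     1     1     1     1     1
          6     1     0     0     1     1     0     2     1     1     2     2     1
          7     1     0     0     1     1     0     2     2     1     2     3     2

2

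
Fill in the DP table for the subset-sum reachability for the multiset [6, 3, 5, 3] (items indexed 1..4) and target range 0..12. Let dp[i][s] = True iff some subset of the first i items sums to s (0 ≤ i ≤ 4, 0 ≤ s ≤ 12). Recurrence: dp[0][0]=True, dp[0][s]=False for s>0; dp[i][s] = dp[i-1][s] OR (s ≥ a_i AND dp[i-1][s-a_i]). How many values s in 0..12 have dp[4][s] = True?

8

i\s   0   1   2   3   4   5   6   7   8   9  10  11  12
  0   T   F   F   F   F   F   F   F   F   F   F   F   F
  1   T   F   F   F   F   F   T   F   F   F   F   F   F
  2   T   F   F   T   F   F   T   F   F   T   F   F   F
  3   T   F   F   T   F   T   T   F   T   T   F   T   F
  4   T   F   F   T   F   T   T   F   T   T   F   T   T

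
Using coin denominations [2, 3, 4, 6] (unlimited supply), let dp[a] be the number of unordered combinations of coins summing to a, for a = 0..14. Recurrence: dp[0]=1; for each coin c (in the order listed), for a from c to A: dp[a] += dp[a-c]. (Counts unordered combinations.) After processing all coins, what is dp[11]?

after  coin     0     1     2     3     4     5     6     7     8     9    10    11    12    13    14
          2     1     0     1     0     1     0     1     0     1     0     1     0     1     0     1
          3     1     0     1     1     1     1     2     1     2     2     2     2     3     2     3
          4     1     0     1     1     2     1     3     2     4     3     5     4     7     5     8
          6     1     0     1     1     2     1     4     2     5     4     7     5    11     7    13

5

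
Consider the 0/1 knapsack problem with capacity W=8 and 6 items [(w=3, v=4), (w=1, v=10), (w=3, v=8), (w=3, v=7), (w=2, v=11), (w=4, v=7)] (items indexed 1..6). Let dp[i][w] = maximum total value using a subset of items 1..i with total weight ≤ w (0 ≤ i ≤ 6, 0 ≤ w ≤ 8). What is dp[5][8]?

29

i\w   0   1   2   3   4   5   6   7   8
  0   0   0   0   0   0   0   0   0   0
  1   0   0   0   4   4   4   4   4   4
  2   0  10  10  10  14  14  14  14  14
  3   0  10  10  10  18  18  18  22  22
  4   0  10  10  10  18  18  18  25  25
  5   0  10  11  21  21  21  29  29  29
  6   0  10  11  21  21  21  29  29  29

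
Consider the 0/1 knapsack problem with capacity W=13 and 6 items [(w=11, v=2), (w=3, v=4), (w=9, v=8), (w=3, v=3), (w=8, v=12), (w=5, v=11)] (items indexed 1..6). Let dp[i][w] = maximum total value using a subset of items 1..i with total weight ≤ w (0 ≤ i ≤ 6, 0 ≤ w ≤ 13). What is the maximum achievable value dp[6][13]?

23

i\w   0   1   2   3   4   5   6   7   8   9  10  11  12  13
  0   0   0   0   0   0   0   0   0   0   0   0   0   0   0
  1   0   0   0   0   0   0   0   0   0   0   0   2   2   2
  2   0   0   0   4   4   4   4   4   4   4   4   4   4   4
  3   0   0   0   4   4   4   4   4   4   8   8   8  12  12
  4   0   0   0   4   4   4   7   7   7   8   8   8  12  12
  5   0   0   0   4   4   4   7   7  12  12  12  16  16  16
  6   0   0   0   4   4  11  11  11  15  15  15  18  18  23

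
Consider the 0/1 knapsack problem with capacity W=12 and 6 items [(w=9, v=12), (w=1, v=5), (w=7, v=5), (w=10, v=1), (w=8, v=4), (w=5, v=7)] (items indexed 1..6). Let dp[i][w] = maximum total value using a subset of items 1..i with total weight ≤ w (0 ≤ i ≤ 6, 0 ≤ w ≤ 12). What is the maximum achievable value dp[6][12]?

i\w   0   1   2   3   4   5   6   7   8   9  10  11  12
  0   0   0   0   0   0   0   0   0   0   0   0   0   0
  1   0   0   0   0   0   0   0   0   0  12  12  12  12
  2   0   5   5   5   5   5   5   5   5  12  17  17  17
  3   0   5   5   5   5   5   5   5  10  12  17  17  17
  4   0   5   5   5   5   5   5   5  10  12  17  17  17
  5   0   5   5   5   5   5   5   5  10  12  17  17  17
  6   0   5   5   5   5   7  12  12  12  12  17  17  17

17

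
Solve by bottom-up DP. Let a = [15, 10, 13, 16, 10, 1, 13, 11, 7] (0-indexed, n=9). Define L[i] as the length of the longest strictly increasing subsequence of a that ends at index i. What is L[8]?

2

   i    0    1    2    3    4    5    6    7    8
a[i]   15   10   13   16   10    1   13   11    7
L[i]    1    1    2    3    1    1    2    2    2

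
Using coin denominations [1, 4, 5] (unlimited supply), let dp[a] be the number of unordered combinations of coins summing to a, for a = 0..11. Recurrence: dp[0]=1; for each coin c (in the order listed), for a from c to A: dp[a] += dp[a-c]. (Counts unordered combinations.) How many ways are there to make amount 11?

6

after  coin     0     1     2     3     4     5     6     7     8     9    10    11
          1     1     1     1     1     1     1     1     1     1     1     1     1
          4     1     1     1     1     2     2     2     2     3     3     3     3
          5     1     1     1     1     2     3     3     3     4     5     6     6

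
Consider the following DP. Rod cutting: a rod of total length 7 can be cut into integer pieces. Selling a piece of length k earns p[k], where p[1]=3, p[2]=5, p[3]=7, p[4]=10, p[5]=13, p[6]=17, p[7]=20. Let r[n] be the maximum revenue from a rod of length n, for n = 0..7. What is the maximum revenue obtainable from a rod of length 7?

21

   n    0    1    2    3    4    5    6    7
r[n]    0    3    6    9   12   15   18   21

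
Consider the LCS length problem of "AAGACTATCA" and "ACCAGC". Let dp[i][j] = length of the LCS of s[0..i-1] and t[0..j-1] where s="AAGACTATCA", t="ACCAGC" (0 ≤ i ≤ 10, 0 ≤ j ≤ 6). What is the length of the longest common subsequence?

   ''  A  C  C  A  G  C
''  0  0  0  0  0  0  0
 A  0  1  1  1  1  1  1
 A  0  1  1  1  2  2  2
 G  0  1  1  1  2  3  3
 A  0  1  1  1  2  3  3
 C  0  1  2  2  2  3  4
 T  0  1  2  2  2  3  4
 A  0  1  2  2  3  3  4
 T  0  1  2  2  3  3  4
 C  0  1  2  3  3  3  4
 A  0  1  2  3  4  4  4

4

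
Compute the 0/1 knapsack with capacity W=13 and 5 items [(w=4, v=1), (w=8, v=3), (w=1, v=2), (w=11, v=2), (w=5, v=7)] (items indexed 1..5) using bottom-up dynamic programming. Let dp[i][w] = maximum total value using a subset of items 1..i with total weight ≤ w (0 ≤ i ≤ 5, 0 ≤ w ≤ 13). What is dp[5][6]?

9

i\w   0   1   2   3   4   5   6   7   8   9  10  11  12  13
  0   0   0   0   0   0   0   0   0   0   0   0   0   0   0
  1   0   0   0   0   1   1   1   1   1   1   1   1   1   1
  2   0   0   0   0   1   1   1   1   3   3   3   3   4   4
  3   0   2   2   2   2   3   3   3   3   5   5   5   5   6
  4   0   2   2   2   2   3   3   3   3   5   5   5   5   6
  5   0   2   2   2   2   7   9   9   9   9  10  10  10  10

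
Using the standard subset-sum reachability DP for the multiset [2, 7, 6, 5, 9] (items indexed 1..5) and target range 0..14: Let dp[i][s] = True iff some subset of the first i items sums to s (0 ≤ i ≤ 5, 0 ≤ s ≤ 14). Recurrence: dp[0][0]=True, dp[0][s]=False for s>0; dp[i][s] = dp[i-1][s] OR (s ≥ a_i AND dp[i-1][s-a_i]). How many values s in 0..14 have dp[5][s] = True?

i\s   0   1   2   3   4   5   6   7   8   9  10  11  12  13  14
  0   T   F   F   F   F   F   F   F   F   F   F   F   F   F   F
  1   T   F   T   F   F   F   F   F   F   F   F   F   F   F   F
  2   T   F   T   F   F   F   F   T   F   T   F   F   F   F   F
  3   T   F   T   F   F   F   T   T   T   T   F   F   F   T   F
  4   T   F   T   F   F   T   T   T   T   T   F   T   T   T   T
  5   T   F   T   F   F   T   T   T   T   T   F   T   T   T   T

11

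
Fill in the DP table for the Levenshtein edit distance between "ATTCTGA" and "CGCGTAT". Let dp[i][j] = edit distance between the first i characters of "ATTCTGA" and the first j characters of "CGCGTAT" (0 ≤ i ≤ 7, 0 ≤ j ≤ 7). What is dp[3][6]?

5

   ''  C  G  C  G  T  A  T
''  0  1  2  3  4  5  6  7
 A  1  1  2  3  4  5  5  6
 T  2  2  2  3  4  4  5  5
 T  3  3  3  3  4  4  5  5
 C  4  3  4  3  4  5  5  6
 T  5  4  4  4  4  4  5  5
 G  6  5  4  5  4  5  5  6
 A  7  6  5  5  5  5  5  6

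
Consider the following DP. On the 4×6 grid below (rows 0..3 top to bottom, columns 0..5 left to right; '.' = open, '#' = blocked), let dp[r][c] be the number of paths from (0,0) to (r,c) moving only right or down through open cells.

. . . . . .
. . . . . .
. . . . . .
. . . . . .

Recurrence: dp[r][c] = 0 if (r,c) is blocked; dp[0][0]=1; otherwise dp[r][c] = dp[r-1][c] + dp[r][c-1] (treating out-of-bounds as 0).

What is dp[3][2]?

10

r\c   0   1   2   3   4   5
  0   1   1   1   1   1   1
  1   1   2   3   4   5   6
  2   1   3   6  10  15  21
  3   1   4  10  20  35  56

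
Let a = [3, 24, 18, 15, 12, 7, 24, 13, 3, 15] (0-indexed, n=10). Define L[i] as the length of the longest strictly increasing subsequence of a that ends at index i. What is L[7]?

   i    0    1    2    3    4    5    6    7    8    9
a[i]    3   24   18   15   12    7   24   13    3   15
L[i]    1    2    2    2    2    2    3    3    1    4

3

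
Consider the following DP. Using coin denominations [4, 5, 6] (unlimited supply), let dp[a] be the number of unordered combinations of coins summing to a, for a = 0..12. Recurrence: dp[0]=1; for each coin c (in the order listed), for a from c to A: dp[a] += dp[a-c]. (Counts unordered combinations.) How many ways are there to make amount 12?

2

after  coin     0     1     2     3     4     5     6     7     8     9    10    11    12
          4     1     0     0     0     1     0     0     0     1     0     0     0     1
          5     1     0     0     0     1     1     0     0     1     1     1     0     1
          6     1     0     0     0     1     1     1     0     1     1     2     1     2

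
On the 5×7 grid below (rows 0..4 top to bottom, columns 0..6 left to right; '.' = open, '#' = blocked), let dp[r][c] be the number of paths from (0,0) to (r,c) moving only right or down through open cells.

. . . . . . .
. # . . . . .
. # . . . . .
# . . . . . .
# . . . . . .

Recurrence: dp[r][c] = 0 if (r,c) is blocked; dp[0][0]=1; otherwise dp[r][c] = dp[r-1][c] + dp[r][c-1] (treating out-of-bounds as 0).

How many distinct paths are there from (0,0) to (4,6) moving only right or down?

70

r\c   0   1   2   3   4   5   6
  0   1   1   1   1   1   1   1
  1   1   0   1   2   3   4   5
  2   1   0   1   3   6  10  15
  3   0   0   1   4  10  20  35
  4   0   0   1   5  15  35  70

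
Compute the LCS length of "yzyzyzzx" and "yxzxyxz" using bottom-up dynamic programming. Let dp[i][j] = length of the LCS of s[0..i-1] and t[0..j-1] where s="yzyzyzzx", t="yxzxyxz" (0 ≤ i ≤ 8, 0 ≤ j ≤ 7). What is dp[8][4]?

   ''  y  x  z  x  y  x  z
''  0  0  0  0  0  0  0  0
 y  0  1  1  1  1  1  1  1
 z  0  1  1  2  2  2  2  2
 y  0  1  1  2  2  3  3  3
 z  0  1  1  2  2  3  3  4
 y  0  1  1  2  2  3  3  4
 z  0  1  1  2  2  3  3  4
 z  0  1  1  2  2  3  3  4
 x  0  1  2  2  3  3  4  4

3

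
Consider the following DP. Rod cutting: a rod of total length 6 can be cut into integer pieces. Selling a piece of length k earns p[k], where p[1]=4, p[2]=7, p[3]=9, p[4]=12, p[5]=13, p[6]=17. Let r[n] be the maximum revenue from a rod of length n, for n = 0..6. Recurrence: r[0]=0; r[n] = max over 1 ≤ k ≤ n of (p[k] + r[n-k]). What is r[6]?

24

   n    0    1    2    3    4    5    6
r[n]    0    4    8   12   16   20   24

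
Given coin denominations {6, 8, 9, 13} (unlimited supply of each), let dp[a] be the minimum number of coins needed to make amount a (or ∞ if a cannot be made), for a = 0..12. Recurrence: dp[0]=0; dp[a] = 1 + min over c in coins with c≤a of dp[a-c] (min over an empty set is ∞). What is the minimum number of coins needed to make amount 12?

2

 a  0  1  2  3  4  5  6  7  8  9 10 11 12
dp  0  -  -  -  -  -  1  -  1  1  -  -  2
(- denotes ∞ / unreachable)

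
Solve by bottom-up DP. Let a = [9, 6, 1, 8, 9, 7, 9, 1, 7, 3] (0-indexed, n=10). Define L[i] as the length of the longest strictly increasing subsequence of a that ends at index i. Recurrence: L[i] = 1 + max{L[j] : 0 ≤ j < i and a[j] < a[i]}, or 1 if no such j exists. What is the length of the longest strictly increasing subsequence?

   i    0    1    2    3    4    5    6    7    8    9
a[i]    9    6    1    8    9    7    9    1    7    3
L[i]    1    1    1    2    3    2    3    1    2    2

3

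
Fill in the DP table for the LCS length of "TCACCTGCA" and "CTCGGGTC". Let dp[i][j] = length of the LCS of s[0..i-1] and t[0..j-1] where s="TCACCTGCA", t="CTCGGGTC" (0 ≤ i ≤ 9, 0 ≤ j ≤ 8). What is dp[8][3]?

   ''  C  T  C  G  G  G  T  C
''  0  0  0  0  0  0  0  0  0
 T  0  0  1  1  1  1  1  1  1
 C  0  1  1  2  2  2  2  2  2
 A  0  1  1  2  2  2  2  2  2
 C  0  1  1  2  2  2  2  2  3
 C  0  1  1  2  2  2  2  2  3
 T  0  1  2  2  2  2  2  3  3
 G  0  1  2  2  3  3  3  3  3
 C  0  1  2  3  3  3  3  3  4
 A  0  1  2  3  3  3  3  3  4

3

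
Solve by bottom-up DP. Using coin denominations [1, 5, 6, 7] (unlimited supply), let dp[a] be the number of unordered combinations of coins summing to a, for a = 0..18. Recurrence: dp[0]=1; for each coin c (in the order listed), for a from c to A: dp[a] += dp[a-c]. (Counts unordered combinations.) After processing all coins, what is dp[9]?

4

after  coin     0     1     2     3     4     5     6     7     8     9    10    11    12    13    14    15    16    17    18
          1     1     1     1     1     1     1     1     1     1     1     1     1     1     1     1     1     1     1     1
          5     1     1     1     1     1     2     2     2     2     2     3     3     3     3     3     4     4     4     4
          6     1     1     1     1     1     2     3     3     3     3     4     5     6     6     6     7     8     9    10
          7     1     1     1     1     1     2     3     4     4     4     5     6     8     9    10    11    12    14    16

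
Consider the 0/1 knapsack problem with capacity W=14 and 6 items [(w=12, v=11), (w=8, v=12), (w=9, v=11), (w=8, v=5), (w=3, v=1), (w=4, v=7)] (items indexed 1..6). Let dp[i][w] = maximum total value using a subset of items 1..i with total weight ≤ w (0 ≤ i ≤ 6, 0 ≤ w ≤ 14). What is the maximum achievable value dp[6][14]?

19

i\w   0   1   2   3   4   5   6   7   8   9  10  11  12  13  14
  0   0   0   0   0   0   0   0   0   0   0   0   0   0   0   0
  1   0   0   0   0   0   0   0   0   0   0   0   0  11  11  11
  2   0   0   0   0   0   0   0   0  12  12  12  12  12  12  12
  3   0   0   0   0   0   0   0   0  12  12  12  12  12  12  12
  4   0   0   0   0   0   0   0   0  12  12  12  12  12  12  12
  5   0   0   0   1   1   1   1   1  12  12  12  13  13  13  13
  6   0   0   0   1   7   7   7   8  12  12  12  13  19  19  19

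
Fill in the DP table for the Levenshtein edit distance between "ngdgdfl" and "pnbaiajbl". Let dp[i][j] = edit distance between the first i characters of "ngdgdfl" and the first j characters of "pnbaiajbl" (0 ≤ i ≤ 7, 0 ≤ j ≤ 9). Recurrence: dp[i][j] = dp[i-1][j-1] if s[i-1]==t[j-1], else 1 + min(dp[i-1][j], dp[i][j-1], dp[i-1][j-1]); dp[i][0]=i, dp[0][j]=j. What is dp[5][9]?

   ''  p  n  b  a  i  a  j  b  l
''  0  1  2  3  4  5  6  7  8  9
 n  1  1  1  2  3  4  5  6  7  8
 g  2  2  2  2  3  4  5  6  7  8
 d  3  3  3  3  3  4  5  6  7  8
 g  4  4  4  4  4  4  5  6  7  8
 d  5  5  5  5  5  5  5  6  7  8
 f  6  6  6  6  6  6  6  6  7  8
 l  7  7  7  7  7  7  7  7  7  7

8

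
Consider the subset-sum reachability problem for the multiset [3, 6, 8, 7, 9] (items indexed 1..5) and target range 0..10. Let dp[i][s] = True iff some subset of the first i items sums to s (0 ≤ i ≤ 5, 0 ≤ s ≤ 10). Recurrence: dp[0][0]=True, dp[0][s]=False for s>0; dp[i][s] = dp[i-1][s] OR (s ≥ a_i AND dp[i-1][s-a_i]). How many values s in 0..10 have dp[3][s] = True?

5

i\s   0   1   2   3   4   5   6   7   8   9  10
  0   T   F   F   F   F   F   F   F   F   F   F
  1   T   F   F   T   F   F   F   F   F   F   F
  2   T   F   F   T   F   F   T   F   F   T   F
  3   T   F   F   T   F   F   T   F   T   T   F
  4   T   F   F   T   F   F   T   T   T   T   T
  5   T   F   F   T   F   F   T   T   T   T   T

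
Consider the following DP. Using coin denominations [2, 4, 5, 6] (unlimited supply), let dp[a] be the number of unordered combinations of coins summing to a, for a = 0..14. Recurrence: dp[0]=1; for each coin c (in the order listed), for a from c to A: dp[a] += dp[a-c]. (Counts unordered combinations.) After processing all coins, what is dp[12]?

8

after  coin     0     1     2     3     4     5     6     7     8     9    10    11    12    13    14
          2     1     0     1     0     1     0     1     0     1     0     1     0     1     0     1
          4     1     0     1     0     2     0     2     0     3     0     3     0     4     0     4
          5     1     0     1     0     2     1     2     1     3     2     4     2     5     3     6
          6     1     0     1     0     2     1     3     1     4     2     6     3     8     4    10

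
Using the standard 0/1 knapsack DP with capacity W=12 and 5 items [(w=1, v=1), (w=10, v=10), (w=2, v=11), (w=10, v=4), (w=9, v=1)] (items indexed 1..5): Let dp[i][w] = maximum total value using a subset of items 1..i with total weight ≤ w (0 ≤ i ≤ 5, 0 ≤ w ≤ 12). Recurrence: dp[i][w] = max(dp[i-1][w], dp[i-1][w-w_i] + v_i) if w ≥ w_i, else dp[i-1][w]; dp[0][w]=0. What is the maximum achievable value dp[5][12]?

21

i\w   0   1   2   3   4   5   6   7   8   9  10  11  12
  0   0   0   0   0   0   0   0   0   0   0   0   0   0
  1   0   1   1   1   1   1   1   1   1   1   1   1   1
  2   0   1   1   1   1   1   1   1   1   1  10  11  11
  3   0   1  11  12  12  12  12  12  12  12  12  12  21
  4   0   1  11  12  12  12  12  12  12  12  12  12  21
  5   0   1  11  12  12  12  12  12  12  12  12  12  21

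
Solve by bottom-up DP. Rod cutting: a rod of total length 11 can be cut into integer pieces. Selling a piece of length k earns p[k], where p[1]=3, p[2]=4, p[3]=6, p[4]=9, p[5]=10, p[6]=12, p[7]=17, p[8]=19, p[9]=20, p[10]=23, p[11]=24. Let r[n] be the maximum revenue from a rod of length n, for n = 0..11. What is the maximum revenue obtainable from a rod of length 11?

33

   n    0    1    2    3    4    5    6    7    8    9   10   11
r[n]    0    3    6    9   12   15   18   21   24   27   30   33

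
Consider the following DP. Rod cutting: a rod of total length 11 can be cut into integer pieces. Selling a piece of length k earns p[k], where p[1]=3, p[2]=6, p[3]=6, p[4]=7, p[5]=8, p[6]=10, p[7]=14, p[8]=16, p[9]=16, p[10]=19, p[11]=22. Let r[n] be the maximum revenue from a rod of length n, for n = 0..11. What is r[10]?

   n    0    1    2    3    4    5    6    7    8    9   10   11
r[n]    0    3    6    9   12   15   18   21   24   27   30   33

30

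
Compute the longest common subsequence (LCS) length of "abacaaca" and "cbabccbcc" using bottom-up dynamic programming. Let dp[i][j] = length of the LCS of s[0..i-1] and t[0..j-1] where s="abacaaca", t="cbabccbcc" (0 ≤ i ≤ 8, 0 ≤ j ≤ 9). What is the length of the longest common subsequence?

   ''  c  b  a  b  c  c  b  c  c
''  0  0  0  0  0  0  0  0  0  0
 a  0  0  0  1  1  1  1  1  1  1
 b  0  0  1  1  2  2  2  2  2  2
 a  0  0  1  2  2  2  2  2  2  2
 c  0  1  1  2  2  3  3  3  3  3
 a  0  1  1  2  2  3  3  3  3  3
 a  0  1  1  2  2  3  3  3  3  3
 c  0  1  1  2  2  3  4  4  4  4
 a  0  1  1  2  2  3  4  4  4  4

4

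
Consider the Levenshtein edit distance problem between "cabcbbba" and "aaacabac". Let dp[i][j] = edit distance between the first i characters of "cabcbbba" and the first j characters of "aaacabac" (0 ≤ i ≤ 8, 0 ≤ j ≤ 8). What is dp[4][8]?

4

   ''  a  a  a  c  a  b  a  c
''  0  1  2  3  4  5  6  7  8
 c  1  1  2  3  3  4  5  6  7
 a  2  1  1  2  3  3  4  5  6
 b  3  2  2  2  3  4  3  4  5
 c  4  3  3  3  2  3  4  4  4
 b  5  4  4  4  3  3  3  4  5
 b  6  5  5  5  4  4  3  4  5
 b  7  6  6  6  5  5  4  4  5
 a  8  7  6  6  6  5  5  4  5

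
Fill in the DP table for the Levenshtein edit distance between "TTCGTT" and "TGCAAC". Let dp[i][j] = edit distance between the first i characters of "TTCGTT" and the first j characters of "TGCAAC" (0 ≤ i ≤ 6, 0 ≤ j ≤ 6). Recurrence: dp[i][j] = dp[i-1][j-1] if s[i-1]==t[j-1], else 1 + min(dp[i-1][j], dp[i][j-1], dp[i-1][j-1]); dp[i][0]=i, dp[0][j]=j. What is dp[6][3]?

   ''  T  G  C  A  A  C
''  0  1  2  3  4  5  6
 T  1  0  1  2  3  4  5
 T  2  1  1  2  3  4  5
 C  3  2  2  1  2  3  4
 G  4  3  2  2  2  3  4
 T  5  4  3  3  3  3  4
 T  6  5  4  4  4  4  4

4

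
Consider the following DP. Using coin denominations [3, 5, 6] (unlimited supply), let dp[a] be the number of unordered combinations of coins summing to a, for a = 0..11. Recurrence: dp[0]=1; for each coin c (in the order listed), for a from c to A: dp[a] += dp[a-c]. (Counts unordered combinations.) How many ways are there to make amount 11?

2

after  coin     0     1     2     3     4     5     6     7     8     9    10    11
          3     1     0     0     1     0     0     1     0     0     1     0     0
          5     1     0     0     1     0     1     1     0     1     1     1     1
          6     1     0     0     1     0     1     2     0     1     2     1     2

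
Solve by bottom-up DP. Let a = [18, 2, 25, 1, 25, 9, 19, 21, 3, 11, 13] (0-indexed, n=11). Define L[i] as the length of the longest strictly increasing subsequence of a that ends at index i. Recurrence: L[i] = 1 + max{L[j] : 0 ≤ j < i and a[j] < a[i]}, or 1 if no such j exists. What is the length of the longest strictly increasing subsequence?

4

   i    0    1    2    3    4    5    6    7    8    9   10
a[i]   18    2   25    1   25    9   19   21    3   11   13
L[i]    1    1    2    1    2    2    3    4    2    3    4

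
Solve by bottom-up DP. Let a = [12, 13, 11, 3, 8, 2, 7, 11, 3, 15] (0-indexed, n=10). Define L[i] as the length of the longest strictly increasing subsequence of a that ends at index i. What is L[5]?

   i    0    1    2    3    4    5    6    7    8    9
a[i]   12   13   11    3    8    2    7   11    3   15
L[i]    1    2    1    1    2    1    2    3    2    4

1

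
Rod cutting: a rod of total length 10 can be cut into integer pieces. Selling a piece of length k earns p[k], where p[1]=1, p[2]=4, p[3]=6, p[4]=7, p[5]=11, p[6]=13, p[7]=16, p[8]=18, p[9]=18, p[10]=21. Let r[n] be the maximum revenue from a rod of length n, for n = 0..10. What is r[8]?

   n    0    1    2    3    4    5    6    7    8    9   10
r[n]    0    1    4    6    8   11   13   16   18   20   22

18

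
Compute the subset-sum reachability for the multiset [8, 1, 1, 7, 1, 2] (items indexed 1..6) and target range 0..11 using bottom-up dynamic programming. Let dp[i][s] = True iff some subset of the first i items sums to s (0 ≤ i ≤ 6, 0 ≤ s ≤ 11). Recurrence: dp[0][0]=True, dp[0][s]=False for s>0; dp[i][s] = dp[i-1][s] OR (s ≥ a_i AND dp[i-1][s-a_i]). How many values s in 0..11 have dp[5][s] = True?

i\s   0   1   2   3   4   5   6   7   8   9  10  11
  0   T   F   F   F   F   F   F   F   F   F   F   F
  1   T   F   F   F   F   F   F   F   T   F   F   F
  2   T   T   F   F   F   F   F   F   T   T   F   F
  3   T   T   T   F   F   F   F   F   T   T   T   F
  4   T   T   T   F   F   F   F   T   T   T   T   F
  5   T   T   T   T   F   F   F   T   T   T   T   T
  6   T   T   T   T   T   T   F   T   T   T   T   T

9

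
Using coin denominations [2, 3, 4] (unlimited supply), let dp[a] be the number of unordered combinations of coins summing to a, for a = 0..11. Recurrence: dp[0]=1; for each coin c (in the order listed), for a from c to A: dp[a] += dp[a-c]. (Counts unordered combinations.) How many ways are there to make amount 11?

after  coin     0     1     2     3     4     5     6     7     8     9    10    11
          2     1     0     1     0     1     0     1     0     1     0     1     0
          3     1     0     1     1     1     1     2     1     2     2     2     2
          4     1     0     1     1     2     1     3     2     4     3     5     4

4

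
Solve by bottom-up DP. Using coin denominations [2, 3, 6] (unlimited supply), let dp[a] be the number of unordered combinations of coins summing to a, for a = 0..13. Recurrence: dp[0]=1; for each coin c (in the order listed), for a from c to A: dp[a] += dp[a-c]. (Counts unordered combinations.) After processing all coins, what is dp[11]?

after  coin     0     1     2     3     4     5     6     7     8     9    10    11    12    13
          2     1     0     1     0     1     0     1     0     1     0     1     0     1     0
          3     1     0     1     1     1     1     2     1     2     2     2     2     3     2
          6     1     0     1     1     1     1     3     1     3     3     3     3     6     3

3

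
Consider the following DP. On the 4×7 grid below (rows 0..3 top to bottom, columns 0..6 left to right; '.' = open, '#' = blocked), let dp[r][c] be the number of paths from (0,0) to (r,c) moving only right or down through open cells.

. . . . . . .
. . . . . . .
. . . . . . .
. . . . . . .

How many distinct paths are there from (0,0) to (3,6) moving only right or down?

84

r\c   0   1   2   3   4   5   6
  0   1   1   1   1   1   1   1
  1   1   2   3   4   5   6   7
  2   1   3   6  10  15  21  28
  3   1   4  10  20  35  56  84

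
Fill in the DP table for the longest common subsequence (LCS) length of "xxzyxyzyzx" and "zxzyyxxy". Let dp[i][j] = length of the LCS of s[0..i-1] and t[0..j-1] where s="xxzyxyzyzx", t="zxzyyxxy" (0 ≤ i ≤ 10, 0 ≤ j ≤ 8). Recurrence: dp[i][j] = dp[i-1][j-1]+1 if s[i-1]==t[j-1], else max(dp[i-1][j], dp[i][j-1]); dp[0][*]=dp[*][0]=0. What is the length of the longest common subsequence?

   ''  z  x  z  y  y  x  x  y
''  0  0  0  0  0  0  0  0  0
 x  0  0  1  1  1  1  1  1  1
 x  0  0  1  1  1  1  2  2  2
 z  0  1  1  2  2  2  2  2  2
 y  0  1  1  2  3  3  3  3  3
 x  0  1  2  2  3  3  4  4  4
 y  0  1  2  2  3  4  4  4  5
 z  0  1  2  3  3  4  4  4  5
 y  0  1  2  3  4  4  4  4  5
 z  0  1  2  3  4  4  4  4  5
 x  0  1  2  3  4  4  5  5  5

5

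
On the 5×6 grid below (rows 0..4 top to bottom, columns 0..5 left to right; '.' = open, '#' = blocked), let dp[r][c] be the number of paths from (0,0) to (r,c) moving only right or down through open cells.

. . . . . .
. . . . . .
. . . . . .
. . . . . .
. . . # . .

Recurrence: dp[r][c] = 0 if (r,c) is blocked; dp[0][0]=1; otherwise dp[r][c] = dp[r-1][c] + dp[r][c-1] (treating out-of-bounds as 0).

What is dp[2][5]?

r\c   0   1   2   3   4   5
  0   1   1   1   1   1   1
  1   1   2   3   4   5   6
  2   1   3   6  10  15  21
  3   1   4  10  20  35  56
  4   1   5  15   0  35  91

21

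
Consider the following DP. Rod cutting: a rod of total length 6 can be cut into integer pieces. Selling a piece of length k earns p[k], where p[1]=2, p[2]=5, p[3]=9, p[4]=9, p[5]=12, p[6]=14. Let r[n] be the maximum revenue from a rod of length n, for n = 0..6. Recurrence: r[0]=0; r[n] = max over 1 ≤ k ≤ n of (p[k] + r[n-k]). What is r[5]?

14

   n    0    1    2    3    4    5    6
r[n]    0    2    5    9   11   14   18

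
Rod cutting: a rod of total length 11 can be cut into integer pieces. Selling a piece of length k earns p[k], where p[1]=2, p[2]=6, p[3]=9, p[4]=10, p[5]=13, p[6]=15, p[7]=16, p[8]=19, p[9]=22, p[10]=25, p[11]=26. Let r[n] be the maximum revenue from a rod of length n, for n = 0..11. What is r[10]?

   n    0    1    2    3    4    5    6    7    8    9   10   11
r[n]    0    2    6    9   12   15   18   21   24   27   30   33

30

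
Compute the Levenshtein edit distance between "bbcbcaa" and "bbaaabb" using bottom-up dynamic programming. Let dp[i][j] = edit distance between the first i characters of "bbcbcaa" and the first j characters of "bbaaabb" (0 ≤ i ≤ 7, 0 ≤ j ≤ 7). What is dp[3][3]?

   ''  b  b  a  a  a  b  b
''  0  1  2  3  4  5  6  7
 b  1  0  1  2  3  4  5  6
 b  2  1  0  1  2  3  4  5
 c  3  2  1  1  2  3  4  5
 b  4  3  2  2  2  3  3  4
 c  5  4  3  3  3  3  4  4
 a  6  5  4  3  3  3  4  5
 a  7  6  5  4  3  3  4  5

1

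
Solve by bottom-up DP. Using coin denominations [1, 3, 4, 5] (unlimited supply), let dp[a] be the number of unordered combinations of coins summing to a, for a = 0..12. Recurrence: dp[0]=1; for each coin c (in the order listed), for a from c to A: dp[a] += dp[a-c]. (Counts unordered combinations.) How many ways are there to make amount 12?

after  coin     0     1     2     3     4     5     6     7     8     9    10    11    12
          1     1     1     1     1     1     1     1     1     1     1     1     1     1
          3     1     1     1     2     2     2     3     3     3     4     4     4     5
          4     1     1     1     2     3     3     4     5     6     7     8     9    11
          5     1     1     1     2     3     4     5     6     8    10    12    14    17

17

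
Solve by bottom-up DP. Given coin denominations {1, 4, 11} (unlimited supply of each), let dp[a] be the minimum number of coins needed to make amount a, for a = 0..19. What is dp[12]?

 a  0  1  2  3  4  5  6  7  8  9 10 11 12 13 14 15 16 17 18 19
dp  0  1  2  3  1  2  3  4  2  3  4  1  2  3  4  2  3  4  5  3

2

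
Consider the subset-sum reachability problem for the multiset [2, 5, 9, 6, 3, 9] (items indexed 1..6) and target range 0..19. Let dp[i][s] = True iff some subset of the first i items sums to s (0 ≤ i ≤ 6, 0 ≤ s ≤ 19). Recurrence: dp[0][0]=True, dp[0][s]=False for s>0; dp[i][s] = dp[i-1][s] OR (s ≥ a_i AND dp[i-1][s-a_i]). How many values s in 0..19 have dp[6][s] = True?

18

i\s   0   1   2   3   4   5   6   7   8   9  10  11  12  13  14  15  16  17  18  19
  0   T   F   F   F   F   F   F   F   F   F   F   F   F   F   F   F   F   F   F   F
  1   T   F   T   F   F   F   F   F   F   F   F   F   F   F   F   F   F   F   F   F
  2   T   F   T   F   F   T   F   T   F   F   F   F   F   F   F   F   F   F   F   F
  3   T   F   T   F   F   T   F   T   F   T   F   T   F   F   T   F   T   F   F   F
  4   T   F   T   F   F   T   T   T   T   T   F   T   F   T   T   T   T   T   F   F
  5   T   F   T   T   F   T   T   T   T   T   T   T   T   T   T   T   T   T   T   T
  6   T   F   T   T   F   T   T   T   T   T   T   T   T   T   T   T   T   T   T   T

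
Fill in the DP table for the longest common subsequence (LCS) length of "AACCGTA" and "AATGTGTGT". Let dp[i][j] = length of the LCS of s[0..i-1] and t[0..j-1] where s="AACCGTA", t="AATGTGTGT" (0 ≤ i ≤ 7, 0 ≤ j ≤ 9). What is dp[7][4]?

   ''  A  A  T  G  T  G  T  G  T
''  0  0  0  0  0  0  0  0  0  0
 A  0  1  1  1  1  1  1  1  1  1
 A  0  1  2  2  2  2  2  2  2  2
 C  0  1  2  2  2  2  2  2  2  2
 C  0  1  2  2  2  2  2  2  2  2
 G  0  1  2  2  3  3  3  3  3  3
 T  0  1  2  3  3  4  4  4  4  4
 A  0  1  2  3  3  4  4  4  4  4

3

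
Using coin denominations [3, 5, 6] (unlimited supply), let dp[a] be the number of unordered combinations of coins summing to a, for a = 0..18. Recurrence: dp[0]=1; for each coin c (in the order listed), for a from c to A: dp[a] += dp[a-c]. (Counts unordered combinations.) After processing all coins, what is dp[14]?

after  coin     0     1     2     3     4     5     6     7     8     9    10    11    12    13    14    15    16    17    18
          3     1     0     0     1     0     0     1     0     0     1     0     0     1     0     0     1     0     0     1
          5     1     0     0     1     0     1     1     0     1     1     1     1     1     1     1     2     1     1     2
          6     1     0     0     1     0     1     2     0     1     2     1     2     3     1     2     4     2     3     5

2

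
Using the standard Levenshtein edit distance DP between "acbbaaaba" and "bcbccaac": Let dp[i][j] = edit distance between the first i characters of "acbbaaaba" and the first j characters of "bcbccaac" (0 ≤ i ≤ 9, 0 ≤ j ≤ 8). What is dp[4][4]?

   ''  b  c  b  c  c  a  a  c
''  0  1  2  3  4  5  6  7  8
 a  1  1  2  3  4  5  5  6  7
 c  2  2  1  2  3  4  5  6  6
 b  3  2  2  1  2  3  4  5  6
 b  4  3  3  2  2  3  4  5  6
 a  5  4  4  3  3  3  3  4  5
 a  6  5  5  4  4  4  3  3  4
 a  7  6  6  5  5  5  4  3  4
 b  8  7  7  6  6  6  5  4  4
 a  9  8  8  7  7  7  6  5  5

2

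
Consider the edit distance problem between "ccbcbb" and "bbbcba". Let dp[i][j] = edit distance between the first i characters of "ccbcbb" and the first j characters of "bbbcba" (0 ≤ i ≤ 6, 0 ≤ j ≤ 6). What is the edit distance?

3

   ''  b  b  b  c  b  a
''  0  1  2  3  4  5  6
 c  1  1  2  3  3  4  5
 c  2  2  2  3  3  4  5
 b  3  2  2  2  3  3  4
 c  4  3  3  3  2  3  4
 b  5  4  3  3  3  2  3
 b  6  5  4  3  4  3  3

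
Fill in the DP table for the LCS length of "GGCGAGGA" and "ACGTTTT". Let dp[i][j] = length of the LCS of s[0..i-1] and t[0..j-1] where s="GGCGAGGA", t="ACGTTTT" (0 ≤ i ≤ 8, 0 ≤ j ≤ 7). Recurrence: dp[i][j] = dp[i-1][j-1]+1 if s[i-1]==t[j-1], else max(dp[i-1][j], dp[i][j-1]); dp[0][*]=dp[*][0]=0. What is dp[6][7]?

2

   ''  A  C  G  T  T  T  T
''  0  0  0  0  0  0  0  0
 G  0  0  0  1  1  1  1  1
 G  0  0  0  1  1  1  1  1
 C  0  0  1  1  1  1  1  1
 G  0  0  1  2  2  2  2  2
 A  0  1  1  2  2  2  2  2
 G  0  1  1  2  2  2  2  2
 G  0  1  1  2  2  2  2  2
 A  0  1  1  2  2  2  2  2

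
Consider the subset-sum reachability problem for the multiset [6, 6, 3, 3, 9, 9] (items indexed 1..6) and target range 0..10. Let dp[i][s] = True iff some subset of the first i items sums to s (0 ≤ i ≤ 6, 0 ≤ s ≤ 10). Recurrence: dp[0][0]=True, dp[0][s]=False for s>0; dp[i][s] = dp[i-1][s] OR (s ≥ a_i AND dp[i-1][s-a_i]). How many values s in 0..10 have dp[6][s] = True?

4

i\s   0   1   2   3   4   5   6   7   8   9  10
  0   T   F   F   F   F   F   F   F   F   F   F
  1   T   F   F   F   F   F   T   F   F   F   F
  2   T   F   F   F   F   F   T   F   F   F   F
  3   T   F   F   T   F   F   T   F   F   T   F
  4   T   F   F   T   F   F   T   F   F   T   F
  5   T   F   F   T   F   F   T   F   F   T   F
  6   T   F   F   T   F   F   T   F   F   T   F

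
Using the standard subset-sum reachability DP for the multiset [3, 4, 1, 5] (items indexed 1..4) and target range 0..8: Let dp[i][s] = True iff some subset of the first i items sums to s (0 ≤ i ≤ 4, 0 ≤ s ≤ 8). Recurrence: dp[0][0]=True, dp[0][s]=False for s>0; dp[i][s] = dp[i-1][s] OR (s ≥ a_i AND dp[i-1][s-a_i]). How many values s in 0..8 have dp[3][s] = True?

7

i\s   0   1   2   3   4   5   6   7   8
  0   T   F   F   F   F   F   F   F   F
  1   T   F   F   T   F   F   F   F   F
  2   T   F   F   T   T   F   F   T   F
  3   T   T   F   T   T   T   F   T   T
  4   T   T   F   T   T   T   T   T   T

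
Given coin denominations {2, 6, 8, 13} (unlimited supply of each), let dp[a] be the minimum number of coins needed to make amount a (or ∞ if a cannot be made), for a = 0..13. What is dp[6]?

 a  0  1  2  3  4  5  6  7  8  9 10 11 12 13
dp  0  -  1  -  2  -  1  -  1  -  2  -  2  1
(- denotes ∞ / unreachable)

1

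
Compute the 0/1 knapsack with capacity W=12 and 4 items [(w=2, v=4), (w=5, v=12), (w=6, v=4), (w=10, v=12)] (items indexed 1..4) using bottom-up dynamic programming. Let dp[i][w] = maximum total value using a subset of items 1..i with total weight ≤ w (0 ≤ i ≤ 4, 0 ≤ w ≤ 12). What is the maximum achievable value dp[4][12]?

16

i\w   0   1   2   3   4   5   6   7   8   9  10  11  12
  0   0   0   0   0   0   0   0   0   0   0   0   0   0
  1   0   0   4   4   4   4   4   4   4   4   4   4   4
  2   0   0   4   4   4  12  12  16  16  16  16  16  16
  3   0   0   4   4   4  12  12  16  16  16  16  16  16
  4   0   0   4   4   4  12  12  16  16  16  16  16  16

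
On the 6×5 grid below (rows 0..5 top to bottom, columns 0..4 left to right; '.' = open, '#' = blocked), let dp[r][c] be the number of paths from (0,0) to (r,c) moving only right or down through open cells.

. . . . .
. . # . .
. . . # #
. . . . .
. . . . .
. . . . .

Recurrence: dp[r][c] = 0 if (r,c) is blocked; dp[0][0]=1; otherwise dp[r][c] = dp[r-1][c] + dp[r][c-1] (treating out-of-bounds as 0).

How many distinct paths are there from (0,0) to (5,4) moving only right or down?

63

r\c   0   1   2   3   4
  0   1   1   1   1   1
  1   1   2   0   1   2
  2   1   3   3   0   0
  3   1   4   7   7   7
  4   1   5  12  19  26
  5   1   6  18  37  63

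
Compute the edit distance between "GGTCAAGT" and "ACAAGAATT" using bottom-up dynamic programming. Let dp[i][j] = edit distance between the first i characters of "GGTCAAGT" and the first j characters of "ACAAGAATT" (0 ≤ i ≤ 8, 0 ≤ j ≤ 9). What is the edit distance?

   ''  A  C  A  A  G  A  A  T  T
''  0  1  2  3  4  5  6  7  8  9
 G  1  1  2  3  4  4  5  6  7  8
 G  2  2  2  3  4  4  5  6  7  8
 T  3  3  3  3  4  5  5  6  6  7
 C  4  4  3  4  4  5  6  6  7  7
 A  5  4  4  3  4  5  5  6  7  8
 A  6  5  5  4  3  4  5  5  6  7
 G  7  6  6  5  4  3  4  5  6  7
 T  8  7  7  6  5  4  4  5  5  6

6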